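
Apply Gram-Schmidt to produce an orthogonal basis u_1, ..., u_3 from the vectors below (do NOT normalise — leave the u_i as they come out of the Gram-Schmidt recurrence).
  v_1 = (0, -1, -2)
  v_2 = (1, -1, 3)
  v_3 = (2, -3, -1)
Orthogonal basis:
  u_1 = (0, -1, -2)
  u_2 = (1, -2, 1)
  u_3 = (5/6, 1/3, -1/6)

Apply the Gram-Schmidt recurrence
  u_1 = v_1
  u_i = v_i − Σ_{j<i} ((v_i · u_j) / (u_j · u_j)) · u_j.

Step by step this gives:
  u_1 = (0, -1, -2)
  u_2 = (1, -2, 1)
  u_3 = (5/6, 1/3, -1/6)

Orthogonality check:
  u_2 · u_1 = 0 (should be 0)
  u_3 · u_1 = 0 (should be 0)
  u_3 · u_2 = 0 (should be 0)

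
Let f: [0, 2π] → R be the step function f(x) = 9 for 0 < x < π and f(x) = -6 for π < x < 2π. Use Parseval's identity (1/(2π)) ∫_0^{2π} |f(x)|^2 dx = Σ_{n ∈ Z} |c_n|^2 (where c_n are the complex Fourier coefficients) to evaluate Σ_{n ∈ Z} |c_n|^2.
Σ |c_n|^2 = 117/2

Parseval equates the L^2 energy of f (normalised by 1/(2π)) with the ℓ^2 sum of its Fourier coefficients: (1/(2π)) ∫_0^{2π} |f|^2 = Σ |c_n|^2.
Compute the left side: (1/(2π)) [∫_0^π 9^2 dx + ∫_π^{2π} (-6)^2 dx] = (1/(2π)) · (81π + 36π) = (81 + 36)/2 = 117/2.
So Σ_{n ∈ Z} |c_n|^2 = 117/2.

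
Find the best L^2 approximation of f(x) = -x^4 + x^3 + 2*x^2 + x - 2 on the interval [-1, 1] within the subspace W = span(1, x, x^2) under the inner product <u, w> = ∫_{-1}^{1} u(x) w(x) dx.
g(x) = 8*x^2/7 + 8*x/5 - 67/35

The best approximation g ∈ W is the orthogonal projection of f onto W. Writing g = a_0 + a_1 x + a_2 x^2, the coefficients solve the normal equations G · a = b where
  G_{ij} = <φ_i, φ_j> and b_i = <f, φ_i>, with φ_0 = 1, φ_1 = x, φ_2 = x^2.
G =
  [2, 0, 2/3]
  [0, 2/3, 0]
  [2/3, 0, 2/5],
b = (-46/15, 16/15, -86/105).
Solving gives a_0 = -67/35, a_1 = 8/5, a_2 = 8/7, so
  g(x) = 8*x^2/7 + 8*x/5 - 67/35.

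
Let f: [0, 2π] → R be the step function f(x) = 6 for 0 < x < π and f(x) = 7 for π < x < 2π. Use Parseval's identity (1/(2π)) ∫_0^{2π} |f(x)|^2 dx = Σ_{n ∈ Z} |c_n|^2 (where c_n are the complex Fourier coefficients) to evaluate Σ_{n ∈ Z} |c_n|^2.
Σ |c_n|^2 = 85/2

Parseval equates the L^2 energy of f (normalised by 1/(2π)) with the ℓ^2 sum of its Fourier coefficients: (1/(2π)) ∫_0^{2π} |f|^2 = Σ |c_n|^2.
Compute the left side: (1/(2π)) [∫_0^π 6^2 dx + ∫_π^{2π} 7^2 dx] = (1/(2π)) · (36π + 49π) = (36 + 49)/2 = 85/2.
So Σ_{n ∈ Z} |c_n|^2 = 85/2.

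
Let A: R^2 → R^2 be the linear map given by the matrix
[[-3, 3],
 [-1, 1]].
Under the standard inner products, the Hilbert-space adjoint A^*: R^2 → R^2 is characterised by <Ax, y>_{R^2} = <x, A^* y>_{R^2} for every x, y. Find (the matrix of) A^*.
A^* = A^T =
[[-3, -1],
 [3, 1]]

For real matrices with standard dot products, the defining identity <Ax, y> = <x, A^* y> gives (Ax)^T y = x^T (A^*) y, i.e. x^T A^T y = x^T (A^*) y. Since this holds for all x, y, we must have A^* = A^T. Therefore
A^* =
[[-3, -1],
 [3, 1]].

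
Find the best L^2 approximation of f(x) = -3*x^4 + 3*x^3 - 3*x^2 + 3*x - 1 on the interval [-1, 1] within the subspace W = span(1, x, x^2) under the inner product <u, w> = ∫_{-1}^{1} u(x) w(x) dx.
g(x) = -39*x^2/7 + 24*x/5 - 26/35

The best approximation g ∈ W is the orthogonal projection of f onto W. Writing g = a_0 + a_1 x + a_2 x^2, the coefficients solve the normal equations G · a = b where
  G_{ij} = <φ_i, φ_j> and b_i = <f, φ_i>, with φ_0 = 1, φ_1 = x, φ_2 = x^2.
G =
  [2, 0, 2/3]
  [0, 2/3, 0]
  [2/3, 0, 2/5],
b = (-26/5, 16/5, -286/105).
Solving gives a_0 = -26/35, a_1 = 24/5, a_2 = -39/7, so
  g(x) = -39*x^2/7 + 24*x/5 - 26/35.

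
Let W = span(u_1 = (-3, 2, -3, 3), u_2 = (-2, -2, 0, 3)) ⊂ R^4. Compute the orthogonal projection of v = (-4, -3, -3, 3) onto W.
proj_W(v) = (-47/14, -42/29, -465/406, 906/203)

Set up U = [u_1 | ... | u_2] ∈ R^(4×2). The projector onto W = col(U) is P = U (U^T U)^(-1) U^T.
Compute U^T U =
  [31, 11]
  [11, 17],
and U^T v = (24, 23).
Solve U^T U · c = U^T v for the coefficients: c = (155/406, 449/406). The projection is proj_W(v) = U c.
Check: (v - proj_W(v)) · u_1 = 0  (should be 0).
Check: (v - proj_W(v)) · u_2 = 0  (should be 0).
Result: proj_W(v) = (-47/14, -42/29, -465/406, 906/203).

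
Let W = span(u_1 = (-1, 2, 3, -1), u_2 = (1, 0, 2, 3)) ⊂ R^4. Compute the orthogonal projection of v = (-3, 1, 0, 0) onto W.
proj_W(v) = (-131/206, 76/103, 59/103, -241/206)

Set up U = [u_1 | ... | u_2] ∈ R^(4×2). The projector onto W = col(U) is P = U (U^T U)^(-1) U^T.
Compute U^T U =
  [15, 2]
  [2, 14],
and U^T v = (5, -3).
Solve U^T U · c = U^T v for the coefficients: c = (38/103, -55/206). The projection is proj_W(v) = U c.
Check: (v - proj_W(v)) · u_1 = 0  (should be 0).
Check: (v - proj_W(v)) · u_2 = 0  (should be 0).
Result: proj_W(v) = (-131/206, 76/103, 59/103, -241/206).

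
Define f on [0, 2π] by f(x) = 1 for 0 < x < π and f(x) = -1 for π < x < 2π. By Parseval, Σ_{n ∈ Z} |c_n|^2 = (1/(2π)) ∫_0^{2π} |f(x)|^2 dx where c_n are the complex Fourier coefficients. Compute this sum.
Σ |c_n|^2 = 1

Parseval equates the L^2 energy of f (normalised by 1/(2π)) with the ℓ^2 sum of its Fourier coefficients: (1/(2π)) ∫_0^{2π} |f|^2 = Σ |c_n|^2.
Compute the left side: (1/(2π)) [∫_0^π 1^2 dx + ∫_π^{2π} (-1)^2 dx] = (1/(2π)) · (1π + 1π) = (1 + 1)/2 = 1.
So Σ_{n ∈ Z} |c_n|^2 = 1.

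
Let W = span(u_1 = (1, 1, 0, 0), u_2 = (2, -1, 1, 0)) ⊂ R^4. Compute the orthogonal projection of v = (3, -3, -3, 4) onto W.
proj_W(v) = (18/11, -18/11, 12/11, 0)

Set up U = [u_1 | ... | u_2] ∈ R^(4×2). The projector onto W = col(U) is P = U (U^T U)^(-1) U^T.
Compute U^T U =
  [2, 1]
  [1, 6],
and U^T v = (0, 6).
Solve U^T U · c = U^T v for the coefficients: c = (-6/11, 12/11). The projection is proj_W(v) = U c.
Check: (v - proj_W(v)) · u_1 = 0  (should be 0).
Check: (v - proj_W(v)) · u_2 = 0  (should be 0).
Result: proj_W(v) = (18/11, -18/11, 12/11, 0).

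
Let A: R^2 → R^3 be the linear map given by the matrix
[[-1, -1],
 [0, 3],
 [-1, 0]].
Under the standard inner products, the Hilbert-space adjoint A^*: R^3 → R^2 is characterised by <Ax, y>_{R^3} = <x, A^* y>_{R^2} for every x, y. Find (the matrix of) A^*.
A^* = A^T =
[[-1, 0, -1],
 [-1, 3, 0]]

For real matrices with standard dot products, the defining identity <Ax, y> = <x, A^* y> gives (Ax)^T y = x^T (A^*) y, i.e. x^T A^T y = x^T (A^*) y. Since this holds for all x, y, we must have A^* = A^T. Therefore
A^* =
[[-1, 0, -1],
 [-1, 3, 0]].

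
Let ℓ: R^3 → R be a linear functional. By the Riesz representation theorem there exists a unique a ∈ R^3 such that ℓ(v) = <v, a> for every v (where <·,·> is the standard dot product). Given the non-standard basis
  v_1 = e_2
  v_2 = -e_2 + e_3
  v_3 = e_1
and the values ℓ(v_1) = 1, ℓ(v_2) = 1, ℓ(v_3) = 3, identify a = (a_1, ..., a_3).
a = (3, 1, 2)

Write a = (a_1, ..., a_3) in the standard basis. For each basis vector v_i, ℓ(v_i) = <v_i, a> is a linear equation in the a_j's. Collect the n equations into a matrix system V a = ℓ, where row i of V is v_i (expressed in the standard basis). Since V is invertible (lower-triangular with 1s on the diagonal, up to permutation), solve by back-substitution:
  V =
[[0, 1, 0],
 [0, -1, 1],
 [1, 0, 0]]
  V a = (1, 1, 3)
Solving gives a = (3, 1, 2).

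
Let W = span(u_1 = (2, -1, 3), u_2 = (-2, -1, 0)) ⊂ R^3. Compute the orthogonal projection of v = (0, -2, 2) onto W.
proj_W(v) = (-12/61, -98/61, 138/61)

Set up U = [u_1 | ... | u_2] ∈ R^(3×2). The projector onto W = col(U) is P = U (U^T U)^(-1) U^T.
Compute U^T U =
  [14, -3]
  [-3, 5],
and U^T v = (8, 2).
Solve U^T U · c = U^T v for the coefficients: c = (46/61, 52/61). The projection is proj_W(v) = U c.
Check: (v - proj_W(v)) · u_1 = 0  (should be 0).
Check: (v - proj_W(v)) · u_2 = 0  (should be 0).
Result: proj_W(v) = (-12/61, -98/61, 138/61).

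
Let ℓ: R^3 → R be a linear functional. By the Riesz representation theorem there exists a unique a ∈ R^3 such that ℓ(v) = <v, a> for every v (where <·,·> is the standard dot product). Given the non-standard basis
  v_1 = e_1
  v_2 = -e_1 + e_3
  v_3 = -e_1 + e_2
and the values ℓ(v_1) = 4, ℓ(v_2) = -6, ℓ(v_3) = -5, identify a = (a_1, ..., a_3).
a = (4, -1, -2)

Write a = (a_1, ..., a_3) in the standard basis. For each basis vector v_i, ℓ(v_i) = <v_i, a> is a linear equation in the a_j's. Collect the n equations into a matrix system V a = ℓ, where row i of V is v_i (expressed in the standard basis). Since V is invertible (lower-triangular with 1s on the diagonal, up to permutation), solve by back-substitution:
  V =
[[1, 0, 0],
 [-1, 0, 1],
 [-1, 1, 0]]
  V a = (4, -6, -5)
Solving gives a = (4, -1, -2).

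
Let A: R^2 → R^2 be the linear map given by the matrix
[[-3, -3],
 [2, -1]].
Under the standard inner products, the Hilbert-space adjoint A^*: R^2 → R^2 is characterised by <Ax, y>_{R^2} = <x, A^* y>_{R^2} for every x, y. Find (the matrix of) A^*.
A^* = A^T =
[[-3, 2],
 [-3, -1]]

For real matrices with standard dot products, the defining identity <Ax, y> = <x, A^* y> gives (Ax)^T y = x^T (A^*) y, i.e. x^T A^T y = x^T (A^*) y. Since this holds for all x, y, we must have A^* = A^T. Therefore
A^* =
[[-3, 2],
 [-3, -1]].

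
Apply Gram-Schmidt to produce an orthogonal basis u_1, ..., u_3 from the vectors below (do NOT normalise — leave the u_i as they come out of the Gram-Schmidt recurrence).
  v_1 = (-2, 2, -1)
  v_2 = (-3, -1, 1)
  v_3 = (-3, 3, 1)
Orthogonal basis:
  u_1 = (-2, 2, -1)
  u_2 = (-7/3, -5/3, 4/3)
  u_3 = (2/9, 10/9, 16/9)

Apply the Gram-Schmidt recurrence
  u_1 = v_1
  u_i = v_i − Σ_{j<i} ((v_i · u_j) / (u_j · u_j)) · u_j.

Step by step this gives:
  u_1 = (-2, 2, -1)
  u_2 = (-7/3, -5/3, 4/3)
  u_3 = (2/9, 10/9, 16/9)

Orthogonality check:
  u_2 · u_1 = 0 (should be 0)
  u_3 · u_1 = 0 (should be 0)
  u_3 · u_2 = 0 (should be 0)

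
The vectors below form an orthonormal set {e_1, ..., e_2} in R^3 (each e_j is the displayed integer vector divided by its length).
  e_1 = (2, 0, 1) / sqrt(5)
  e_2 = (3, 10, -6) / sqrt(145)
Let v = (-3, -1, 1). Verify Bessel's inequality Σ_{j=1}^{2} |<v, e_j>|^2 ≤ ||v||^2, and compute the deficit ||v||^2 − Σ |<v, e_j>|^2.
Σ |<v, e_j>|^2 = 270/29; ||v||^2 = 11; deficit = 49/29

Write each e_j = u_j / sqrt(<u_j, u_j>) where u_j is the displayed integer vector. Then <v, e_j> = <v, u_j> / sqrt(<u_j, u_j>), so |<v, e_j>|^2 = <v, u_j>^2 / <u_j, u_j>.
Coefficients: <v, e_1> = -5/sqrt(5), <v, e_2> = -25/sqrt(145).
Square and sum: Σ |<v, e_j>|^2 = 270/29.
Compute ||v||^2 = v·v = 11.
Deficit = 11 − 270/29 = 49/29 ≥ 0, confirming Bessel's inequality. (The deficit equals ||v − Σ <v,e_j> e_j||^2, the squared distance from v to span{e_j}.)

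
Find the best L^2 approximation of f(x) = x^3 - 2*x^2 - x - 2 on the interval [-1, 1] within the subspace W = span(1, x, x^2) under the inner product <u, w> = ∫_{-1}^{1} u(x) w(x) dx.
g(x) = -2*x^2 - 2*x/5 - 2

The best approximation g ∈ W is the orthogonal projection of f onto W. Writing g = a_0 + a_1 x + a_2 x^2, the coefficients solve the normal equations G · a = b where
  G_{ij} = <φ_i, φ_j> and b_i = <f, φ_i>, with φ_0 = 1, φ_1 = x, φ_2 = x^2.
G =
  [2, 0, 2/3]
  [0, 2/3, 0]
  [2/3, 0, 2/5],
b = (-16/3, -4/15, -32/15).
Solving gives a_0 = -2, a_1 = -2/5, a_2 = -2, so
  g(x) = -2*x^2 - 2*x/5 - 2.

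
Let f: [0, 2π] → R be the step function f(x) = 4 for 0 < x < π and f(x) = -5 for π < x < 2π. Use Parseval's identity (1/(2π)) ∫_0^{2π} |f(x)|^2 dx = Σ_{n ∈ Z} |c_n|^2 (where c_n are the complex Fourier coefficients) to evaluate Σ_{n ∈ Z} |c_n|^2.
Σ |c_n|^2 = 41/2

Parseval equates the L^2 energy of f (normalised by 1/(2π)) with the ℓ^2 sum of its Fourier coefficients: (1/(2π)) ∫_0^{2π} |f|^2 = Σ |c_n|^2.
Compute the left side: (1/(2π)) [∫_0^π 4^2 dx + ∫_π^{2π} (-5)^2 dx] = (1/(2π)) · (16π + 25π) = (16 + 25)/2 = 41/2.
So Σ_{n ∈ Z} |c_n|^2 = 41/2.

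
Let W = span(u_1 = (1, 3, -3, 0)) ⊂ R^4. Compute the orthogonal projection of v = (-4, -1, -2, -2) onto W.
proj_W(v) = (-1/19, -3/19, 3/19, 0)

Set up U = [u_1 | ... | u_1] ∈ R^(4×1). The projector onto W = col(U) is P = U (U^T U)^(-1) U^T.
Compute U^T U =
  [19],
and U^T v = (-1).
Solve U^T U · c = U^T v for the coefficients: c = (-1/19). The projection is proj_W(v) = U c.
Check: (v - proj_W(v)) · u_1 = 0  (should be 0).
Result: proj_W(v) = (-1/19, -3/19, 3/19, 0).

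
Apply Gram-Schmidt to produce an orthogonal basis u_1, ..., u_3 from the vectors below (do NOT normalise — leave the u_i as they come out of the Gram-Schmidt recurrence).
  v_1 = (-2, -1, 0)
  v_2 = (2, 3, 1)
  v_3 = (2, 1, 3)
Orthogonal basis:
  u_1 = (-2, -1, 0)
  u_2 = (-4/5, 8/5, 1)
  u_3 = (4/7, -8/7, 16/7)

Apply the Gram-Schmidt recurrence
  u_1 = v_1
  u_i = v_i − Σ_{j<i} ((v_i · u_j) / (u_j · u_j)) · u_j.

Step by step this gives:
  u_1 = (-2, -1, 0)
  u_2 = (-4/5, 8/5, 1)
  u_3 = (4/7, -8/7, 16/7)

Orthogonality check:
  u_2 · u_1 = 0 (should be 0)
  u_3 · u_1 = 0 (should be 0)
  u_3 · u_2 = 0 (should be 0)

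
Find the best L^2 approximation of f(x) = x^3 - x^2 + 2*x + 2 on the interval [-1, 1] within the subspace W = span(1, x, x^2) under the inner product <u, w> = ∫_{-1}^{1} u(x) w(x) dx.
g(x) = -x^2 + 13*x/5 + 2

The best approximation g ∈ W is the orthogonal projection of f onto W. Writing g = a_0 + a_1 x + a_2 x^2, the coefficients solve the normal equations G · a = b where
  G_{ij} = <φ_i, φ_j> and b_i = <f, φ_i>, with φ_0 = 1, φ_1 = x, φ_2 = x^2.
G =
  [2, 0, 2/3]
  [0, 2/3, 0]
  [2/3, 0, 2/5],
b = (10/3, 26/15, 14/15).
Solving gives a_0 = 2, a_1 = 13/5, a_2 = -1, so
  g(x) = -x^2 + 13*x/5 + 2.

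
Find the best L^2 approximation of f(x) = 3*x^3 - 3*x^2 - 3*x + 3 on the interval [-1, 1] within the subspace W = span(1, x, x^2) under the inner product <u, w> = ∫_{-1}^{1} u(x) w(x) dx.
g(x) = -3*x^2 - 6*x/5 + 3

The best approximation g ∈ W is the orthogonal projection of f onto W. Writing g = a_0 + a_1 x + a_2 x^2, the coefficients solve the normal equations G · a = b where
  G_{ij} = <φ_i, φ_j> and b_i = <f, φ_i>, with φ_0 = 1, φ_1 = x, φ_2 = x^2.
G =
  [2, 0, 2/3]
  [0, 2/3, 0]
  [2/3, 0, 2/5],
b = (4, -4/5, 4/5).
Solving gives a_0 = 3, a_1 = -6/5, a_2 = -3, so
  g(x) = -3*x^2 - 6*x/5 + 3.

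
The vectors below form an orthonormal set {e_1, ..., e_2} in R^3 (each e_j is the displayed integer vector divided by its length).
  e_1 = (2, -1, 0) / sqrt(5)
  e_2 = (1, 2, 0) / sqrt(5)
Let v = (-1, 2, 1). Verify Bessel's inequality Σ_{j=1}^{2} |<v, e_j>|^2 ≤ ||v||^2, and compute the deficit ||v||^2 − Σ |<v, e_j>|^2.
Σ |<v, e_j>|^2 = 5; ||v||^2 = 6; deficit = 1

Write each e_j = u_j / sqrt(<u_j, u_j>) where u_j is the displayed integer vector. Then <v, e_j> = <v, u_j> / sqrt(<u_j, u_j>), so |<v, e_j>|^2 = <v, u_j>^2 / <u_j, u_j>.
Coefficients: <v, e_1> = -4/sqrt(5), <v, e_2> = 3/sqrt(5).
Square and sum: Σ |<v, e_j>|^2 = 5.
Compute ||v||^2 = v·v = 6.
Deficit = 6 − 5 = 1 ≥ 0, confirming Bessel's inequality. (The deficit equals ||v − Σ <v,e_j> e_j||^2, the squared distance from v to span{e_j}.)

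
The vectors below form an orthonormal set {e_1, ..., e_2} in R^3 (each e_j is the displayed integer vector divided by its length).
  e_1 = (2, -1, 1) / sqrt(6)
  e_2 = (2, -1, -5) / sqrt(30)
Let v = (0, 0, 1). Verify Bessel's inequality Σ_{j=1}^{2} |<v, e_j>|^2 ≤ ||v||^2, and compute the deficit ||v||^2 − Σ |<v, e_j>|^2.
Σ |<v, e_j>|^2 = 1; ||v||^2 = 1; deficit = 0

Write each e_j = u_j / sqrt(<u_j, u_j>) where u_j is the displayed integer vector. Then <v, e_j> = <v, u_j> / sqrt(<u_j, u_j>), so |<v, e_j>|^2 = <v, u_j>^2 / <u_j, u_j>.
Coefficients: <v, e_1> = 1/sqrt(6), <v, e_2> = -5/sqrt(30).
Square and sum: Σ |<v, e_j>|^2 = 1.
Compute ||v||^2 = v·v = 1.
Deficit = 1 − 1 = 0 ≥ 0, confirming Bessel's inequality. (The deficit equals ||v − Σ <v,e_j> e_j||^2, the squared distance from v to span{e_j}.)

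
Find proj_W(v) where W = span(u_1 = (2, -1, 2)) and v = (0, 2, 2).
proj_W(v) = (4/9, -2/9, 4/9)

Set up U = [u_1 | ... | u_1] ∈ R^(3×1). The projector onto W = col(U) is P = U (U^T U)^(-1) U^T.
Compute U^T U =
  [9],
and U^T v = (2).
Solve U^T U · c = U^T v for the coefficients: c = (2/9). The projection is proj_W(v) = U c.
Check: (v - proj_W(v)) · u_1 = 0  (should be 0).
Result: proj_W(v) = (4/9, -2/9, 4/9).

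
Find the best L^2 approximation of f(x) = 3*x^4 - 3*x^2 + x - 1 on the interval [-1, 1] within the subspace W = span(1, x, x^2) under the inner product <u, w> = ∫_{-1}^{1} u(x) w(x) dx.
g(x) = -3*x^2/7 + x - 44/35

The best approximation g ∈ W is the orthogonal projection of f onto W. Writing g = a_0 + a_1 x + a_2 x^2, the coefficients solve the normal equations G · a = b where
  G_{ij} = <φ_i, φ_j> and b_i = <f, φ_i>, with φ_0 = 1, φ_1 = x, φ_2 = x^2.
G =
  [2, 0, 2/3]
  [0, 2/3, 0]
  [2/3, 0, 2/5],
b = (-14/5, 2/3, -106/105).
Solving gives a_0 = -44/35, a_1 = 1, a_2 = -3/7, so
  g(x) = -3*x^2/7 + x - 44/35.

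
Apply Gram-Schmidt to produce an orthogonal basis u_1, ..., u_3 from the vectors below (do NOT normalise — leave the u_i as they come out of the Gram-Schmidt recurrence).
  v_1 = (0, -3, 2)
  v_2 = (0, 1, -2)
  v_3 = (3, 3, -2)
Orthogonal basis:
  u_1 = (0, -3, 2)
  u_2 = (0, -8/13, -12/13)
  u_3 = (3, 0, 0)

Apply the Gram-Schmidt recurrence
  u_1 = v_1
  u_i = v_i − Σ_{j<i} ((v_i · u_j) / (u_j · u_j)) · u_j.

Step by step this gives:
  u_1 = (0, -3, 2)
  u_2 = (0, -8/13, -12/13)
  u_3 = (3, 0, 0)

Orthogonality check:
  u_2 · u_1 = 0 (should be 0)
  u_3 · u_1 = 0 (should be 0)
  u_3 · u_2 = 0 (should be 0)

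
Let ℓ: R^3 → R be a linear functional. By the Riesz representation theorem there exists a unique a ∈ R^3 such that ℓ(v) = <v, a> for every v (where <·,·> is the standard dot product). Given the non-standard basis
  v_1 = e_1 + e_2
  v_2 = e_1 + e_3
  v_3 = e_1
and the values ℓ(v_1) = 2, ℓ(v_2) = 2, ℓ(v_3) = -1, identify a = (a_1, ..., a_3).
a = (-1, 3, 3)

Write a = (a_1, ..., a_3) in the standard basis. For each basis vector v_i, ℓ(v_i) = <v_i, a> is a linear equation in the a_j's. Collect the n equations into a matrix system V a = ℓ, where row i of V is v_i (expressed in the standard basis). Since V is invertible (lower-triangular with 1s on the diagonal, up to permutation), solve by back-substitution:
  V =
[[1, 1, 0],
 [1, 0, 1],
 [1, 0, 0]]
  V a = (2, 2, -1)
Solving gives a = (-1, 3, 3).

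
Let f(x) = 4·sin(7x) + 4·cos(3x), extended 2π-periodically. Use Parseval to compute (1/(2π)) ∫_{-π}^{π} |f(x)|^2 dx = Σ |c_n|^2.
Σ |c_n|^2 = 16

Expand |f|^2 and use orthogonality of {sin(nx), cos(mx)} on [-π, π]:
  ∫_{-π}^{π} sin(nx)^2 dx = π, ∫ cos(mx)^2 dx = π, and cross terms integrate to 0.
So ∫_{-π}^{π} f(x)^2 dx = 4^2 · π + 4^2 · π = (16 + 16)π.
Divide by 2π: (16 + 16)/2 = 16.
By Parseval, this equals Σ |c_n|^2.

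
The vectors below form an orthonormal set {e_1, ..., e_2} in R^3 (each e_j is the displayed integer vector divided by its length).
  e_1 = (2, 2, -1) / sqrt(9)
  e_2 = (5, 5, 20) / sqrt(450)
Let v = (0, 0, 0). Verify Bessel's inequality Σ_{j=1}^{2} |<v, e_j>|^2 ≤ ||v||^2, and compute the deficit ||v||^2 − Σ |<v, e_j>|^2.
Σ |<v, e_j>|^2 = 0; ||v||^2 = 0; deficit = 0

Write each e_j = u_j / sqrt(<u_j, u_j>) where u_j is the displayed integer vector. Then <v, e_j> = <v, u_j> / sqrt(<u_j, u_j>), so |<v, e_j>|^2 = <v, u_j>^2 / <u_j, u_j>.
Coefficients: <v, e_1> = 0/sqrt(9), <v, e_2> = 0/sqrt(450).
Square and sum: Σ |<v, e_j>|^2 = 0.
Compute ||v||^2 = v·v = 0.
Deficit = 0 − 0 = 0 ≥ 0, confirming Bessel's inequality. (The deficit equals ||v − Σ <v,e_j> e_j||^2, the squared distance from v to span{e_j}.)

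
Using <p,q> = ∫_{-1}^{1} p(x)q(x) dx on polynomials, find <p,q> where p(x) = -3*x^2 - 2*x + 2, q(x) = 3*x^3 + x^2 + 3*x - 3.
<p,q> = -184/15

Expand the product: p(x)·q(x) = -9*x^5 - 9*x^4 - 5*x^3 + 5*x^2 + 12*x - 6.
∫_{-1}^{1} of each monomial x^k gives [2/(k+1) if k even, 0 if k odd]. Integrating term-by-term (or equivalently evaluating the antiderivative F(x) = -3*x^6/2 - 9*x^5/5 - 5*x^4/4 + 5*x^3/3 + 6*x^2 - 6*x at the endpoints):
  F(1) − F(−1) = -173/60 − (563/60) = -184/15.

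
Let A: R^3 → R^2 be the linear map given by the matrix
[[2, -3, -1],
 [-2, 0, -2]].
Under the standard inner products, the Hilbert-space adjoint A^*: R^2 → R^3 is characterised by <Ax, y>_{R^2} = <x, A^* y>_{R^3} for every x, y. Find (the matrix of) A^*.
A^* = A^T =
[[2, -2],
 [-3, 0],
 [-1, -2]]

For real matrices with standard dot products, the defining identity <Ax, y> = <x, A^* y> gives (Ax)^T y = x^T (A^*) y, i.e. x^T A^T y = x^T (A^*) y. Since this holds for all x, y, we must have A^* = A^T. Therefore
A^* =
[[2, -2],
 [-3, 0],
 [-1, -2]].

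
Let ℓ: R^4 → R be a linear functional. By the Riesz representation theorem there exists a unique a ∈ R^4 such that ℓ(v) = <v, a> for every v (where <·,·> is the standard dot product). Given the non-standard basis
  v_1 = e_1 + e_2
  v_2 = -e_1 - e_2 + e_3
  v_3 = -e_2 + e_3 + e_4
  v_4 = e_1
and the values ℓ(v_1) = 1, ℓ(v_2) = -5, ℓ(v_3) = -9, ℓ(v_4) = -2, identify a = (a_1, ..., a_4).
a = (-2, 3, -4, -2)

Write a = (a_1, ..., a_4) in the standard basis. For each basis vector v_i, ℓ(v_i) = <v_i, a> is a linear equation in the a_j's. Collect the n equations into a matrix system V a = ℓ, where row i of V is v_i (expressed in the standard basis). Since V is invertible (lower-triangular with 1s on the diagonal, up to permutation), solve by back-substitution:
  V =
[[1, 1, 0, 0],
 [-1, -1, 1, 0],
 [0, -1, 1, 1],
 [1, 0, 0, 0]]
  V a = (1, -5, -9, -2)
Solving gives a = (-2, 3, -4, -2).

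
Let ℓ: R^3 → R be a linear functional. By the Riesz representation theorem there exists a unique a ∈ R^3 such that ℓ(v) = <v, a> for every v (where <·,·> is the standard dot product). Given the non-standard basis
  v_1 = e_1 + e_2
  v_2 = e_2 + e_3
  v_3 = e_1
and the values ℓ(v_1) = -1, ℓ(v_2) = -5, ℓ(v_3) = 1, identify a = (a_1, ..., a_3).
a = (1, -2, -3)

Write a = (a_1, ..., a_3) in the standard basis. For each basis vector v_i, ℓ(v_i) = <v_i, a> is a linear equation in the a_j's. Collect the n equations into a matrix system V a = ℓ, where row i of V is v_i (expressed in the standard basis). Since V is invertible (lower-triangular with 1s on the diagonal, up to permutation), solve by back-substitution:
  V =
[[1, 1, 0],
 [0, 1, 1],
 [1, 0, 0]]
  V a = (-1, -5, 1)
Solving gives a = (1, -2, -3).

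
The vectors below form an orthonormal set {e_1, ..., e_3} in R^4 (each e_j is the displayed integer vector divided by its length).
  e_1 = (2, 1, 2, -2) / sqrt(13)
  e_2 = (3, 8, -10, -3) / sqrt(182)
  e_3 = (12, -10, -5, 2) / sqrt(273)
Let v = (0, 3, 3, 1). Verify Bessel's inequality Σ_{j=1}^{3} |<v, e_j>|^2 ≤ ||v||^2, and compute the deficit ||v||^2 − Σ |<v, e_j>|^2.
Σ |<v, e_j>|^2 = 857/78; ||v||^2 = 19; deficit = 625/78

Write each e_j = u_j / sqrt(<u_j, u_j>) where u_j is the displayed integer vector. Then <v, e_j> = <v, u_j> / sqrt(<u_j, u_j>), so |<v, e_j>|^2 = <v, u_j>^2 / <u_j, u_j>.
Coefficients: <v, e_1> = 7/sqrt(13), <v, e_2> = -9/sqrt(182), <v, e_3> = -43/sqrt(273).
Square and sum: Σ |<v, e_j>|^2 = 857/78.
Compute ||v||^2 = v·v = 19.
Deficit = 19 − 857/78 = 625/78 ≥ 0, confirming Bessel's inequality. (The deficit equals ||v − Σ <v,e_j> e_j||^2, the squared distance from v to span{e_j}.)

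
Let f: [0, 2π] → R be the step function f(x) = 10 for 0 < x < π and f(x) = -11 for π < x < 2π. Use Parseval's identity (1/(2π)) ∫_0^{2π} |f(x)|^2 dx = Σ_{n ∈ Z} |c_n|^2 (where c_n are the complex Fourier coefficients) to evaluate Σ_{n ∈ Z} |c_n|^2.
Σ |c_n|^2 = 221/2

Parseval equates the L^2 energy of f (normalised by 1/(2π)) with the ℓ^2 sum of its Fourier coefficients: (1/(2π)) ∫_0^{2π} |f|^2 = Σ |c_n|^2.
Compute the left side: (1/(2π)) [∫_0^π 10^2 dx + ∫_π^{2π} (-11)^2 dx] = (1/(2π)) · (100π + 121π) = (100 + 121)/2 = 221/2.
So Σ_{n ∈ Z} |c_n|^2 = 221/2.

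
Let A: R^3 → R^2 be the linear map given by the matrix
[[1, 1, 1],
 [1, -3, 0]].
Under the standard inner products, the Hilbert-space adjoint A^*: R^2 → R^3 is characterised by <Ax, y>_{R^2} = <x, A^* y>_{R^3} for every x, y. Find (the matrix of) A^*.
A^* = A^T =
[[1, 1],
 [1, -3],
 [1, 0]]

For real matrices with standard dot products, the defining identity <Ax, y> = <x, A^* y> gives (Ax)^T y = x^T (A^*) y, i.e. x^T A^T y = x^T (A^*) y. Since this holds for all x, y, we must have A^* = A^T. Therefore
A^* =
[[1, 1],
 [1, -3],
 [1, 0]].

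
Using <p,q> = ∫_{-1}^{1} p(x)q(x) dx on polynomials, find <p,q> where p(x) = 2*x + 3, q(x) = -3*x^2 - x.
<p,q> = -22/3

Expand the product: p(x)·q(x) = -6*x^3 - 11*x^2 - 3*x.
∫_{-1}^{1} of each monomial x^k gives [2/(k+1) if k even, 0 if k odd]. Integrating term-by-term (or equivalently evaluating the antiderivative F(x) = -3*x^4/2 - 11*x^3/3 - 3*x^2/2 at the endpoints):
  F(1) − F(−1) = -20/3 − (2/3) = -22/3.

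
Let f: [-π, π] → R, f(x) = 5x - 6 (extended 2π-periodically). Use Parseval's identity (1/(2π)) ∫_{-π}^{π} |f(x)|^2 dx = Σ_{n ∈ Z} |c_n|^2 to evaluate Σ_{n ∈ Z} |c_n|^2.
Σ |c_n|^2 = 25π^2/3 + 36

Expand and integrate term by term over [-π, π]:
  ∫ (5x)^2 dx = 25·(2π^3/3); ∫ 2·5·(-6)·x dx = 0 (odd integrand); ∫ (-6)^2 dx = 36·2π.
So (1/(2π)) ∫_{-π}^{π} (5x - 6)^2 dx = 25π^2/3 + 36 = 25π^2/3 + 36.
Parseval ⇒ Σ |c_n|^2 = 25π^2/3 + 36.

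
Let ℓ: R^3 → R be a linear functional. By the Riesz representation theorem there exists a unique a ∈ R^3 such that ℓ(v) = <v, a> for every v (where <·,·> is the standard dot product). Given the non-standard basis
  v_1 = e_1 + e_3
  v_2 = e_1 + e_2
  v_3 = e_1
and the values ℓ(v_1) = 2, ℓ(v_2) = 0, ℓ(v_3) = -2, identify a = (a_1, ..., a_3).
a = (-2, 2, 4)

Write a = (a_1, ..., a_3) in the standard basis. For each basis vector v_i, ℓ(v_i) = <v_i, a> is a linear equation in the a_j's. Collect the n equations into a matrix system V a = ℓ, where row i of V is v_i (expressed in the standard basis). Since V is invertible (lower-triangular with 1s on the diagonal, up to permutation), solve by back-substitution:
  V =
[[1, 0, 1],
 [1, 1, 0],
 [1, 0, 0]]
  V a = (2, 0, -2)
Solving gives a = (-2, 2, 4).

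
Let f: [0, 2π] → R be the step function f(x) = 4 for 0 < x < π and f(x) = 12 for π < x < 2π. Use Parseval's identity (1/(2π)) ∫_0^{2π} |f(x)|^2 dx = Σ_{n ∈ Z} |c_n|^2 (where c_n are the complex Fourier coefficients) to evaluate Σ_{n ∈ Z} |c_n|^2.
Σ |c_n|^2 = 80

Parseval equates the L^2 energy of f (normalised by 1/(2π)) with the ℓ^2 sum of its Fourier coefficients: (1/(2π)) ∫_0^{2π} |f|^2 = Σ |c_n|^2.
Compute the left side: (1/(2π)) [∫_0^π 4^2 dx + ∫_π^{2π} 12^2 dx] = (1/(2π)) · (16π + 144π) = (16 + 144)/2 = 80.
So Σ_{n ∈ Z} |c_n|^2 = 80.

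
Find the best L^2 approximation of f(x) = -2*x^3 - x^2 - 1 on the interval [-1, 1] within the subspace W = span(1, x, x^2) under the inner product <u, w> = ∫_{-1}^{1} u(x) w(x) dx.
g(x) = -x^2 - 6*x/5 - 1

The best approximation g ∈ W is the orthogonal projection of f onto W. Writing g = a_0 + a_1 x + a_2 x^2, the coefficients solve the normal equations G · a = b where
  G_{ij} = <φ_i, φ_j> and b_i = <f, φ_i>, with φ_0 = 1, φ_1 = x, φ_2 = x^2.
G =
  [2, 0, 2/3]
  [0, 2/3, 0]
  [2/3, 0, 2/5],
b = (-8/3, -4/5, -16/15).
Solving gives a_0 = -1, a_1 = -6/5, a_2 = -1, so
  g(x) = -x^2 - 6*x/5 - 1.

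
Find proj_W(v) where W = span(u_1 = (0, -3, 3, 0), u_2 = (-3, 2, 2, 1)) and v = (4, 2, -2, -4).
proj_W(v) = (8/3, 2/9, -34/9, -8/9)

Set up U = [u_1 | ... | u_2] ∈ R^(4×2). The projector onto W = col(U) is P = U (U^T U)^(-1) U^T.
Compute U^T U =
  [18, 0]
  [0, 18],
and U^T v = (-12, -16).
Solve U^T U · c = U^T v for the coefficients: c = (-2/3, -8/9). The projection is proj_W(v) = U c.
Check: (v - proj_W(v)) · u_1 = 0  (should be 0).
Check: (v - proj_W(v)) · u_2 = 0  (should be 0).
Result: proj_W(v) = (8/3, 2/9, -34/9, -8/9).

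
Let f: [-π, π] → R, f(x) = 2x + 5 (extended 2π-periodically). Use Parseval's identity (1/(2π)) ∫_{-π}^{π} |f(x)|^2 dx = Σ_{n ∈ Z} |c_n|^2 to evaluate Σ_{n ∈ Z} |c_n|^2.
Σ |c_n|^2 = 4π^2/3 + 25

Expand and integrate term by term over [-π, π]:
  ∫ (2x)^2 dx = 4·(2π^3/3); ∫ 2·2·(5)·x dx = 0 (odd integrand); ∫ 5^2 dx = 25·2π.
So (1/(2π)) ∫_{-π}^{π} (2x + 5)^2 dx = 4π^2/3 + 25 = 4π^2/3 + 25.
Parseval ⇒ Σ |c_n|^2 = 4π^2/3 + 25.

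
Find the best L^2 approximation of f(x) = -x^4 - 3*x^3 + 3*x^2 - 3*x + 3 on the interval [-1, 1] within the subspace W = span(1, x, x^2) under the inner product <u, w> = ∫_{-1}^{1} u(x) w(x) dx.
g(x) = 15*x^2/7 - 24*x/5 + 108/35

The best approximation g ∈ W is the orthogonal projection of f onto W. Writing g = a_0 + a_1 x + a_2 x^2, the coefficients solve the normal equations G · a = b where
  G_{ij} = <φ_i, φ_j> and b_i = <f, φ_i>, with φ_0 = 1, φ_1 = x, φ_2 = x^2.
G =
  [2, 0, 2/3]
  [0, 2/3, 0]
  [2/3, 0, 2/5],
b = (38/5, -16/5, 102/35).
Solving gives a_0 = 108/35, a_1 = -24/5, a_2 = 15/7, so
  g(x) = 15*x^2/7 - 24*x/5 + 108/35.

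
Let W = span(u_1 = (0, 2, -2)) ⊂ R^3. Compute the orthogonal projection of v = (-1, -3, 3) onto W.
proj_W(v) = (0, -3, 3)

Set up U = [u_1 | ... | u_1] ∈ R^(3×1). The projector onto W = col(U) is P = U (U^T U)^(-1) U^T.
Compute U^T U =
  [8],
and U^T v = (-12).
Solve U^T U · c = U^T v for the coefficients: c = (-3/2). The projection is proj_W(v) = U c.
Check: (v - proj_W(v)) · u_1 = 0  (should be 0).
Result: proj_W(v) = (0, -3, 3).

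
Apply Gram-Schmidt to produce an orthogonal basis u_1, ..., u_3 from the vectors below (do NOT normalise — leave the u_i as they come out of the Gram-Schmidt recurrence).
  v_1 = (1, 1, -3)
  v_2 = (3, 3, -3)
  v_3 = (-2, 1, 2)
Orthogonal basis:
  u_1 = (1, 1, -3)
  u_2 = (18/11, 18/11, 12/11)
  u_3 = (-3/2, 3/2, 0)

Apply the Gram-Schmidt recurrence
  u_1 = v_1
  u_i = v_i − Σ_{j<i} ((v_i · u_j) / (u_j · u_j)) · u_j.

Step by step this gives:
  u_1 = (1, 1, -3)
  u_2 = (18/11, 18/11, 12/11)
  u_3 = (-3/2, 3/2, 0)

Orthogonality check:
  u_2 · u_1 = 0 (should be 0)
  u_3 · u_1 = 0 (should be 0)
  u_3 · u_2 = 0 (should be 0)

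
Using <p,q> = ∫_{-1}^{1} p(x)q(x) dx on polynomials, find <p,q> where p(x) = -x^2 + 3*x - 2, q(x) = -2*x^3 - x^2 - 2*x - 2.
<p,q> = 14/3

Expand the product: p(x)·q(x) = 2*x^5 - 5*x^4 + 3*x^3 - 2*x^2 - 2*x + 4.
∫_{-1}^{1} of each monomial x^k gives [2/(k+1) if k even, 0 if k odd]. Integrating term-by-term (or equivalently evaluating the antiderivative F(x) = x^6/3 - x^5 + 3*x^4/4 - 2*x^3/3 - x^2 + 4*x at the endpoints):
  F(1) − F(−1) = 29/12 − (-9/4) = 14/3.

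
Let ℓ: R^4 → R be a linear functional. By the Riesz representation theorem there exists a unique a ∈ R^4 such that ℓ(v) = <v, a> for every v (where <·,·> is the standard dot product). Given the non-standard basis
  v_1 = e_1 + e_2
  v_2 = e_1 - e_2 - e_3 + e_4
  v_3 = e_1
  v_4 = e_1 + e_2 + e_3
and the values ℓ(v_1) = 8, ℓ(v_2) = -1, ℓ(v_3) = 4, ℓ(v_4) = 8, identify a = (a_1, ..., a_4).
a = (4, 4, 0, -1)

Write a = (a_1, ..., a_4) in the standard basis. For each basis vector v_i, ℓ(v_i) = <v_i, a> is a linear equation in the a_j's. Collect the n equations into a matrix system V a = ℓ, where row i of V is v_i (expressed in the standard basis). Since V is invertible (lower-triangular with 1s on the diagonal, up to permutation), solve by back-substitution:
  V =
[[1, 1, 0, 0],
 [1, -1, -1, 1],
 [1, 0, 0, 0],
 [1, 1, 1, 0]]
  V a = (8, -1, 4, 8)
Solving gives a = (4, 4, 0, -1).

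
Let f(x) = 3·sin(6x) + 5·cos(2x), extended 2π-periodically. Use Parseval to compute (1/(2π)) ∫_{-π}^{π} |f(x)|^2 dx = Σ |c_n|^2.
Σ |c_n|^2 = 17

Expand |f|^2 and use orthogonality of {sin(nx), cos(mx)} on [-π, π]:
  ∫_{-π}^{π} sin(nx)^2 dx = π, ∫ cos(mx)^2 dx = π, and cross terms integrate to 0.
So ∫_{-π}^{π} f(x)^2 dx = 3^2 · π + 5^2 · π = (9 + 25)π.
Divide by 2π: (9 + 25)/2 = 17.
By Parseval, this equals Σ |c_n|^2.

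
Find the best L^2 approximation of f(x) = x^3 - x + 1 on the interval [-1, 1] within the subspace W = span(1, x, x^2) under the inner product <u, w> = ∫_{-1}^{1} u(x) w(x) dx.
g(x) = 1 - 2*x/5

The best approximation g ∈ W is the orthogonal projection of f onto W. Writing g = a_0 + a_1 x + a_2 x^2, the coefficients solve the normal equations G · a = b where
  G_{ij} = <φ_i, φ_j> and b_i = <f, φ_i>, with φ_0 = 1, φ_1 = x, φ_2 = x^2.
G =
  [2, 0, 2/3]
  [0, 2/3, 0]
  [2/3, 0, 2/5],
b = (2, -4/15, 2/3).
Solving gives a_0 = 1, a_1 = -2/5, a_2 = 0, so
  g(x) = 1 - 2*x/5.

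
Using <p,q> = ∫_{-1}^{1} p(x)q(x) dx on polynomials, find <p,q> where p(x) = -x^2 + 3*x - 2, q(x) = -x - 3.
<p,q> = 12

Expand the product: p(x)·q(x) = x^3 - 7*x + 6.
∫_{-1}^{1} of each monomial x^k gives [2/(k+1) if k even, 0 if k odd]. Integrating term-by-term (or equivalently evaluating the antiderivative F(x) = x^4/4 - 7*x^2/2 + 6*x at the endpoints):
  F(1) − F(−1) = 11/4 − (-37/4) = 12.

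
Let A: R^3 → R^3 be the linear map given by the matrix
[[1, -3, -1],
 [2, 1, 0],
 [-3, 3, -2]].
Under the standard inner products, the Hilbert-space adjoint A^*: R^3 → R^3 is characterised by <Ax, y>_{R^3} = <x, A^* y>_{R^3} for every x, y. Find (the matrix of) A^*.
A^* = A^T =
[[1, 2, -3],
 [-3, 1, 3],
 [-1, 0, -2]]

For real matrices with standard dot products, the defining identity <Ax, y> = <x, A^* y> gives (Ax)^T y = x^T (A^*) y, i.e. x^T A^T y = x^T (A^*) y. Since this holds for all x, y, we must have A^* = A^T. Therefore
A^* =
[[1, 2, -3],
 [-3, 1, 3],
 [-1, 0, -2]].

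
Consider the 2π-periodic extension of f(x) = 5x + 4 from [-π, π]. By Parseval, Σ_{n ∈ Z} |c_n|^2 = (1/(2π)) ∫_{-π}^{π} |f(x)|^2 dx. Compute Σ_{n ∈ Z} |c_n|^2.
Σ |c_n|^2 = 25π^2/3 + 16

Expand and integrate term by term over [-π, π]:
  ∫ (5x)^2 dx = 25·(2π^3/3); ∫ 2·5·(4)·x dx = 0 (odd integrand); ∫ 4^2 dx = 16·2π.
So (1/(2π)) ∫_{-π}^{π} (5x + 4)^2 dx = 25π^2/3 + 16 = 25π^2/3 + 16.
Parseval ⇒ Σ |c_n|^2 = 25π^2/3 + 16.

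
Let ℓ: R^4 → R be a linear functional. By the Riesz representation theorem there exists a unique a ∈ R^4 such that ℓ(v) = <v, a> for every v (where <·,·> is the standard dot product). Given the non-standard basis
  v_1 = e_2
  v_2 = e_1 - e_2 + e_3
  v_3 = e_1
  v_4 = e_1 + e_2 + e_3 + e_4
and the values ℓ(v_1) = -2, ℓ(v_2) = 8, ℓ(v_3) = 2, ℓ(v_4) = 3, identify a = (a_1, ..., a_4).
a = (2, -2, 4, -1)

Write a = (a_1, ..., a_4) in the standard basis. For each basis vector v_i, ℓ(v_i) = <v_i, a> is a linear equation in the a_j's. Collect the n equations into a matrix system V a = ℓ, where row i of V is v_i (expressed in the standard basis). Since V is invertible (lower-triangular with 1s on the diagonal, up to permutation), solve by back-substitution:
  V =
[[0, 1, 0, 0],
 [1, -1, 1, 0],
 [1, 0, 0, 0],
 [1, 1, 1, 1]]
  V a = (-2, 8, 2, 3)
Solving gives a = (2, -2, 4, -1).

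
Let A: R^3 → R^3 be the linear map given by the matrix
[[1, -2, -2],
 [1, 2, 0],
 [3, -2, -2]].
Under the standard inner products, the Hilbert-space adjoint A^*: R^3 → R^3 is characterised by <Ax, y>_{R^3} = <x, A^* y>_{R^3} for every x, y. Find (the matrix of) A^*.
A^* = A^T =
[[1, 1, 3],
 [-2, 2, -2],
 [-2, 0, -2]]

For real matrices with standard dot products, the defining identity <Ax, y> = <x, A^* y> gives (Ax)^T y = x^T (A^*) y, i.e. x^T A^T y = x^T (A^*) y. Since this holds for all x, y, we must have A^* = A^T. Therefore
A^* =
[[1, 1, 3],
 [-2, 2, -2],
 [-2, 0, -2]].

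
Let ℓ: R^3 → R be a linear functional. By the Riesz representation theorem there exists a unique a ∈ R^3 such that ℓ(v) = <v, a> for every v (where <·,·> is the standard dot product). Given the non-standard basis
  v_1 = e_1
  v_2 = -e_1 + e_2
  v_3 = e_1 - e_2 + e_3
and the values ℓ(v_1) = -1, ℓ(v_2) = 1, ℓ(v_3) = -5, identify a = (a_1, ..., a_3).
a = (-1, 0, -4)

Write a = (a_1, ..., a_3) in the standard basis. For each basis vector v_i, ℓ(v_i) = <v_i, a> is a linear equation in the a_j's. Collect the n equations into a matrix system V a = ℓ, where row i of V is v_i (expressed in the standard basis). Since V is invertible (lower-triangular with 1s on the diagonal, up to permutation), solve by back-substitution:
  V =
[[1, 0, 0],
 [-1, 1, 0],
 [1, -1, 1]]
  V a = (-1, 1, -5)
Solving gives a = (-1, 0, -4).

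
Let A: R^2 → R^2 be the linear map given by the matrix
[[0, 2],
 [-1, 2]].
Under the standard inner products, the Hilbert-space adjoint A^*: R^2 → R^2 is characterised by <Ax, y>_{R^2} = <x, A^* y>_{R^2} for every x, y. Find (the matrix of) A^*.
A^* = A^T =
[[0, -1],
 [2, 2]]

For real matrices with standard dot products, the defining identity <Ax, y> = <x, A^* y> gives (Ax)^T y = x^T (A^*) y, i.e. x^T A^T y = x^T (A^*) y. Since this holds for all x, y, we must have A^* = A^T. Therefore
A^* =
[[0, -1],
 [2, 2]].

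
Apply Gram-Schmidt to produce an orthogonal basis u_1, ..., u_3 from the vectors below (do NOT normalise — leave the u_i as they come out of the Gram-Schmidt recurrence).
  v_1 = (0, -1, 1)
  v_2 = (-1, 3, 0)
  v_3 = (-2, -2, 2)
Orthogonal basis:
  u_1 = (0, -1, 1)
  u_2 = (-1, 3/2, 3/2)
  u_3 = (-18/11, -6/11, -6/11)

Apply the Gram-Schmidt recurrence
  u_1 = v_1
  u_i = v_i − Σ_{j<i} ((v_i · u_j) / (u_j · u_j)) · u_j.

Step by step this gives:
  u_1 = (0, -1, 1)
  u_2 = (-1, 3/2, 3/2)
  u_3 = (-18/11, -6/11, -6/11)

Orthogonality check:
  u_2 · u_1 = 0 (should be 0)
  u_3 · u_1 = 0 (should be 0)
  u_3 · u_2 = 0 (should be 0)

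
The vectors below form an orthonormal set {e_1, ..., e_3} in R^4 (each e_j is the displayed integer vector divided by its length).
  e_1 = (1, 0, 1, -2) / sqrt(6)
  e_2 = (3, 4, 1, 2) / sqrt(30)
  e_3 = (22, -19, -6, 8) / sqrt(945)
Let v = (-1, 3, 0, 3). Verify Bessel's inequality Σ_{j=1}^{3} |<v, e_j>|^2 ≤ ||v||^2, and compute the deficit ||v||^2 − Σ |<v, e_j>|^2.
Σ |<v, e_j>|^2 = 3566/189; ||v||^2 = 19; deficit = 25/189

Write each e_j = u_j / sqrt(<u_j, u_j>) where u_j is the displayed integer vector. Then <v, e_j> = <v, u_j> / sqrt(<u_j, u_j>), so |<v, e_j>|^2 = <v, u_j>^2 / <u_j, u_j>.
Coefficients: <v, e_1> = -7/sqrt(6), <v, e_2> = 15/sqrt(30), <v, e_3> = -55/sqrt(945).
Square and sum: Σ |<v, e_j>|^2 = 3566/189.
Compute ||v||^2 = v·v = 19.
Deficit = 19 − 3566/189 = 25/189 ≥ 0, confirming Bessel's inequality. (The deficit equals ||v − Σ <v,e_j> e_j||^2, the squared distance from v to span{e_j}.)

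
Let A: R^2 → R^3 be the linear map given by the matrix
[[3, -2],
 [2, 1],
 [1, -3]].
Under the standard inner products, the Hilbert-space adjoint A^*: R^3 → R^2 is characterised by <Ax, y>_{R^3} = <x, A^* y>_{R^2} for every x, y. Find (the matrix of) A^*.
A^* = A^T =
[[3, 2, 1],
 [-2, 1, -3]]

For real matrices with standard dot products, the defining identity <Ax, y> = <x, A^* y> gives (Ax)^T y = x^T (A^*) y, i.e. x^T A^T y = x^T (A^*) y. Since this holds for all x, y, we must have A^* = A^T. Therefore
A^* =
[[3, 2, 1],
 [-2, 1, -3]].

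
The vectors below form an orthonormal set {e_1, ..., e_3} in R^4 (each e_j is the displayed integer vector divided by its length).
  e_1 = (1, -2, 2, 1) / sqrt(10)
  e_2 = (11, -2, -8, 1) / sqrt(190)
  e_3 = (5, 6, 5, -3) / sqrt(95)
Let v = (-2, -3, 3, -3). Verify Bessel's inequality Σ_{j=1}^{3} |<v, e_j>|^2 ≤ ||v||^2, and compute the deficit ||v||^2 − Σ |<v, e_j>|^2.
Σ |<v, e_j>|^2 = 74/5; ||v||^2 = 31; deficit = 81/5

Write each e_j = u_j / sqrt(<u_j, u_j>) where u_j is the displayed integer vector. Then <v, e_j> = <v, u_j> / sqrt(<u_j, u_j>), so |<v, e_j>|^2 = <v, u_j>^2 / <u_j, u_j>.
Coefficients: <v, e_1> = 7/sqrt(10), <v, e_2> = -43/sqrt(190), <v, e_3> = -4/sqrt(95).
Square and sum: Σ |<v, e_j>|^2 = 74/5.
Compute ||v||^2 = v·v = 31.
Deficit = 31 − 74/5 = 81/5 ≥ 0, confirming Bessel's inequality. (The deficit equals ||v − Σ <v,e_j> e_j||^2, the squared distance from v to span{e_j}.)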